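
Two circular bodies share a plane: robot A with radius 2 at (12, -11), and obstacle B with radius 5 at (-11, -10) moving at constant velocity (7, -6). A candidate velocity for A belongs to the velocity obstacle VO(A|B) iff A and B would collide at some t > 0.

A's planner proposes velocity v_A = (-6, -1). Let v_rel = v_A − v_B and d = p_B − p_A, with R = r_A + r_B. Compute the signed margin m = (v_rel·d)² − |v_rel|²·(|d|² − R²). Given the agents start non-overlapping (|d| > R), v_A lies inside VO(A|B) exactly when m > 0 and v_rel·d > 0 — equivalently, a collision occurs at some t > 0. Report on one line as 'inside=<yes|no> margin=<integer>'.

d = (-23, 1),  |d|² = 530;  R = 2+5 = 7,  c = 530−7² = 481
v_rel = (-13, 5),  |v_rel|² = 194;  v_rel·d = (-13)·(-23) + (5)·(1) = 304
194·t² − 608·t + 481 = 0  ⇒  m = 304² − 194·481 = -898
m = -898 < 0,  v_rel·d = 304 > 0  ⇒  outside

inside=no margin=-898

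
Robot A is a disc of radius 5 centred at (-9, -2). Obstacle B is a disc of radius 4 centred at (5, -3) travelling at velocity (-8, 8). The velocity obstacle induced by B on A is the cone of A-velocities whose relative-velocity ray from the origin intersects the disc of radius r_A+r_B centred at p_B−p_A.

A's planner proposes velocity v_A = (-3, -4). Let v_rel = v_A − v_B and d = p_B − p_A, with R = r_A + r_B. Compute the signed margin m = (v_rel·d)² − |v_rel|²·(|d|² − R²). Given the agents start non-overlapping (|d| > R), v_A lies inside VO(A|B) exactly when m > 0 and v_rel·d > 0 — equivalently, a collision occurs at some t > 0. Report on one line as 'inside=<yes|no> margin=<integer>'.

d = (14, -1),  |d|² = 197;  R = 5+4 = 9,  c = 197−9² = 116
v_rel = (5, -12),  |v_rel|² = 169;  v_rel·d = (5)·(14) + (-12)·(-1) = 82
169·t² − 164·t + 116 = 0  ⇒  m = 82² − 169·116 = -12880
m = -12880 < 0,  v_rel·d = 82 > 0  ⇒  outside

inside=no margin=-12880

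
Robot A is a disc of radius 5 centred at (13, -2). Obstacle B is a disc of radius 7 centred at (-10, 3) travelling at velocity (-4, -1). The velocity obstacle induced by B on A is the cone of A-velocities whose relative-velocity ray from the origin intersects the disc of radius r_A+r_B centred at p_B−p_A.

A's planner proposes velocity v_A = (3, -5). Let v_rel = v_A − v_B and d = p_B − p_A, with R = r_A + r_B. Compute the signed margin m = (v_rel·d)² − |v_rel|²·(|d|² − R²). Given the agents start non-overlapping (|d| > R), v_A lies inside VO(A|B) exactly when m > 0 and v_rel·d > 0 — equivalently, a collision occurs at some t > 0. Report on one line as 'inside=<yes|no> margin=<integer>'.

d = (-23, 5),  |d|² = 554;  R = 5+7 = 12,  c = 554−12² = 410
v_rel = (7, -4),  |v_rel|² = 65;  v_rel·d = (7)·(-23) + (-4)·(5) = -181
65·t² + 362·t + 410 = 0  ⇒  m = (-181)² − 65·410 = 6111
m = 6111 > 0,  v_rel·d = -181 < 0  ⇒  outside

inside=no margin=6111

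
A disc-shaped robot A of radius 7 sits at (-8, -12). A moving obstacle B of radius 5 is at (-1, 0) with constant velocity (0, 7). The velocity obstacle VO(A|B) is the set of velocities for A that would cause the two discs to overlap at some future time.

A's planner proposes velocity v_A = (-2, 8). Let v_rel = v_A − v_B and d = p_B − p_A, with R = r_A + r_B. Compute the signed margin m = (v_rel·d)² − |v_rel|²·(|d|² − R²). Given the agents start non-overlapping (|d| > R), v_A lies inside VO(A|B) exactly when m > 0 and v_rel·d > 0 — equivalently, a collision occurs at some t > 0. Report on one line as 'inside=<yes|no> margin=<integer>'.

d = (7, 12),  |d|² = 193;  R = 7+5 = 12,  c = 193−12² = 49
v_rel = (-2, 1),  |v_rel|² = 5;  v_rel·d = (-2)·(7) + (1)·(12) = -2
5·t² + 4·t + 49 = 0  ⇒  m = (-2)² − 5·49 = -241
m = -241 < 0,  v_rel·d = -2 < 0  ⇒  outside

inside=no margin=-241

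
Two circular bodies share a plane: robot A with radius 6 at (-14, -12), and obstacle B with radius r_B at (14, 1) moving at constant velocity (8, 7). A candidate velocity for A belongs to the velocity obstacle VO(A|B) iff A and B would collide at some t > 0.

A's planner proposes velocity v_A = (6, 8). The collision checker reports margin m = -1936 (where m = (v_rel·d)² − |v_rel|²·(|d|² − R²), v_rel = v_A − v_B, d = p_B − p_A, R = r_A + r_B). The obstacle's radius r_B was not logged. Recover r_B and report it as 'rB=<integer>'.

m = -1936
d = (28, 13);  v_rel = (-2, 1),  |v_rel|² = 5
v_rel×d = (-2)·(13) − (1)·(28) = -54
since m = R²·5 − (-54)²:  R² = (2916 + -1936) / 5 = 196
R = √196 = 14  ⇒  r_B = 14 − 6 = 8

rB=8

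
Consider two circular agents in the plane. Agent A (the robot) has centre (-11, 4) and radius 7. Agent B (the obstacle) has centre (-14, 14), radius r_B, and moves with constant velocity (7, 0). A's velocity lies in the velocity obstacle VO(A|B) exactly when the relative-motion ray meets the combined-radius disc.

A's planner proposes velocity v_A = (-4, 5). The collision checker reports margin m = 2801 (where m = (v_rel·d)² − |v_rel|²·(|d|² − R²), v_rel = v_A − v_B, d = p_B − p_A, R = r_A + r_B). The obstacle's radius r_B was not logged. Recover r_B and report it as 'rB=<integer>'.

m = 2801
d = (-3, 10);  v_rel = (-11, 5),  |v_rel|² = 146
v_rel×d = (-11)·(10) − (5)·(-3) = -95
since m = R²·146 − (-95)²:  R² = (9025 + 2801) / 146 = 81
R = √81 = 9  ⇒  r_B = 9 − 7 = 2

rB=2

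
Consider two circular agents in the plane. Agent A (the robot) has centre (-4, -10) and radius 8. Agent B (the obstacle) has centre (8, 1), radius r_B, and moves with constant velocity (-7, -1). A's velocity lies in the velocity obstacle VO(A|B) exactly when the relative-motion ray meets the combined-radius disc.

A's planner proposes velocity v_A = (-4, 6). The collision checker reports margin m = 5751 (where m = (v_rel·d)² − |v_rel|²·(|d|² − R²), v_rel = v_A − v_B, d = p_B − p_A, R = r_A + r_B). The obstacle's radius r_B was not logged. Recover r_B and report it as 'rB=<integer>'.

m = 5751
d = (12, 11);  v_rel = (3, 7),  |v_rel|² = 58
v_rel×d = (3)·(11) − (7)·(12) = -51
since m = R²·58 − (-51)²:  R² = (2601 + 5751) / 58 = 144
R = √144 = 12  ⇒  r_B = 12 − 8 = 4

rB=4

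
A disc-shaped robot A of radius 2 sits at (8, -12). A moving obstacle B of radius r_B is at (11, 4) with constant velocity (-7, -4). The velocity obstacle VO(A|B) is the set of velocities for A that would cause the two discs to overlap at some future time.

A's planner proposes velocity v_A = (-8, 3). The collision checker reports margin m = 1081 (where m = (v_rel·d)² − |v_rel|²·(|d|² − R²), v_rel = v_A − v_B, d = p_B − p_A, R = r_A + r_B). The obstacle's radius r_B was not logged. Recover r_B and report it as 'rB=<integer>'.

m = 1081
d = (3, 16);  v_rel = (-1, 7),  |v_rel|² = 50
v_rel×d = (-1)·(16) − (7)·(3) = -37
since m = R²·50 − (-37)²:  R² = (1369 + 1081) / 50 = 49
R = √49 = 7  ⇒  r_B = 7 − 2 = 5

rB=5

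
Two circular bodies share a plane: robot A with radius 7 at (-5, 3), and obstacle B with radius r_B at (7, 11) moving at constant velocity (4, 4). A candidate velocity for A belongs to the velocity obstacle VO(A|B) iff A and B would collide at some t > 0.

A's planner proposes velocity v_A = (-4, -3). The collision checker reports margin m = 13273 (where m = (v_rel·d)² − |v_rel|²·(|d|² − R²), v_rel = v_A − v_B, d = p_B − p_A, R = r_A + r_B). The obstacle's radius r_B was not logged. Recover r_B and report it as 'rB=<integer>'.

m = 13273
d = (12, 8);  v_rel = (-8, -7),  |v_rel|² = 113
v_rel×d = (-8)·(8) − (-7)·(12) = 20
since m = R²·113 − 20²:  R² = (400 + 13273) / 113 = 121
R = √121 = 11  ⇒  r_B = 11 − 7 = 4

rB=4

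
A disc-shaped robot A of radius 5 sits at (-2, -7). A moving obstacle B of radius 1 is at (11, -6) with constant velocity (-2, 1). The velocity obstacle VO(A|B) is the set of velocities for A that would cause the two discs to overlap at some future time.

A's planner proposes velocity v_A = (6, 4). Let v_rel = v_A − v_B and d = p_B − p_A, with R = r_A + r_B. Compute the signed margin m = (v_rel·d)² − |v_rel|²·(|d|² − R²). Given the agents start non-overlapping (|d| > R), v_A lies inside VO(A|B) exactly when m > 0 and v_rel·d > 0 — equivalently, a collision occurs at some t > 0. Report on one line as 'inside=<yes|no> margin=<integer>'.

d = (13, 1),  |d|² = 170;  R = 5+1 = 6,  c = 170−6² = 134
v_rel = (8, 3),  |v_rel|² = 73;  v_rel·d = (8)·(13) + (3)·(1) = 107
73·t² − 214·t + 134 = 0  ⇒  m = 107² − 73·134 = 1667
m = 1667 > 0,  v_rel·d = 107 > 0  ⇒  inside

inside=yes margin=1667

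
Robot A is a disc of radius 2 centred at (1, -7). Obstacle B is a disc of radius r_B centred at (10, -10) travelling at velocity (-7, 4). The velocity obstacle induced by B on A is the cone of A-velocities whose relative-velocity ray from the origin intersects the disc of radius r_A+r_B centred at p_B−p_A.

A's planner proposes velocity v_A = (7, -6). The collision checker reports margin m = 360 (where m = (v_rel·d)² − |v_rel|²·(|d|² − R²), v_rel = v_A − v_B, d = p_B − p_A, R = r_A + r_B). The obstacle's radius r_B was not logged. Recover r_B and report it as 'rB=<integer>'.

m = 360
d = (9, -3);  v_rel = (14, -10),  |v_rel|² = 296
v_rel×d = (14)·(-3) − (-10)·(9) = 48
since m = R²·296 − 48²:  R² = (2304 + 360) / 296 = 9
R = √9 = 3  ⇒  r_B = 3 − 2 = 1

rB=1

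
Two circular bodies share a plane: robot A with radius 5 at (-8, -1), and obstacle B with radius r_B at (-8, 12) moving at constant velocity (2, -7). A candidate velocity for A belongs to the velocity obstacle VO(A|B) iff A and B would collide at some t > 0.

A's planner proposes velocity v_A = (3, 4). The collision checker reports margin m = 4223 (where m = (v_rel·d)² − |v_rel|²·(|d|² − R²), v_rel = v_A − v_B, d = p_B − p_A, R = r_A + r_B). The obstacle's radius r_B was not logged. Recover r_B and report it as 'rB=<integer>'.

m = 4223
d = (0, 13);  v_rel = (1, 11),  |v_rel|² = 122
v_rel×d = (1)·(13) − (11)·(0) = 13
since m = R²·122 − 13²:  R² = (169 + 4223) / 122 = 36
R = √36 = 6  ⇒  r_B = 6 − 5 = 1

rB=1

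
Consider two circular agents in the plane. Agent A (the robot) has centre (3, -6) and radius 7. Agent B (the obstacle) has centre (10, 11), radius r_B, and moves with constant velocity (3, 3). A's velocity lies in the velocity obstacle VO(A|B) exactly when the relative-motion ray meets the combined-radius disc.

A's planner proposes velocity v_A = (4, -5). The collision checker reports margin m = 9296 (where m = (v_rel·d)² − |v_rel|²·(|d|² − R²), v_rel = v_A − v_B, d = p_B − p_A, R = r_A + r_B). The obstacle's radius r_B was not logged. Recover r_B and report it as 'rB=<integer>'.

m = 9296
d = (7, 17);  v_rel = (1, -8),  |v_rel|² = 65
v_rel×d = (1)·(17) − (-8)·(7) = 73
since m = R²·65 − 73²:  R² = (5329 + 9296) / 65 = 225
R = √225 = 15  ⇒  r_B = 15 − 7 = 8

rB=8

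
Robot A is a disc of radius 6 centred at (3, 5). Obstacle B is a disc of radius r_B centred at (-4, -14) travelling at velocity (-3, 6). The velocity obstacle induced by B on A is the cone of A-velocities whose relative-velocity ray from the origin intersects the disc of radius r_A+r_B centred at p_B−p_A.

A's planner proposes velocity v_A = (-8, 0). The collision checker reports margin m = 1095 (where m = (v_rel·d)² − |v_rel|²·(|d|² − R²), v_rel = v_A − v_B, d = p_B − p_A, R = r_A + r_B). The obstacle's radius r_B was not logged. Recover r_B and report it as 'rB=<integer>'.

m = 1095
d = (-7, -19);  v_rel = (-5, -6),  |v_rel|² = 61
v_rel×d = (-5)·(-19) − (-6)·(-7) = 53
since m = R²·61 − 53²:  R² = (2809 + 1095) / 61 = 64
R = √64 = 8  ⇒  r_B = 8 − 6 = 2

rB=2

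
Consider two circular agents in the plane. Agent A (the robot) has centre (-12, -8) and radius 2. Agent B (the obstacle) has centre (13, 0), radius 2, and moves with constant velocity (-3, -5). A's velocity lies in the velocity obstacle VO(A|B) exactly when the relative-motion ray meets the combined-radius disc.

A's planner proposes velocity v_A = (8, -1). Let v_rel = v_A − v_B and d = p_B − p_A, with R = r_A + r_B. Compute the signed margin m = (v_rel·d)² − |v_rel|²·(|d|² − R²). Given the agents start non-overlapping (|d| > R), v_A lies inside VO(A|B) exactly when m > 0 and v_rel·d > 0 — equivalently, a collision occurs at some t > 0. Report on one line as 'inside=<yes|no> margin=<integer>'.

d = (25, 8),  |d|² = 689;  R = 2+2 = 4,  c = 689−4² = 673
v_rel = (11, 4),  |v_rel|² = 137;  v_rel·d = (11)·(25) + (4)·(8) = 307
137·t² − 614·t + 673 = 0  ⇒  m = 307² − 137·673 = 2048
m = 2048 > 0,  v_rel·d = 307 > 0  ⇒  inside

inside=yes margin=2048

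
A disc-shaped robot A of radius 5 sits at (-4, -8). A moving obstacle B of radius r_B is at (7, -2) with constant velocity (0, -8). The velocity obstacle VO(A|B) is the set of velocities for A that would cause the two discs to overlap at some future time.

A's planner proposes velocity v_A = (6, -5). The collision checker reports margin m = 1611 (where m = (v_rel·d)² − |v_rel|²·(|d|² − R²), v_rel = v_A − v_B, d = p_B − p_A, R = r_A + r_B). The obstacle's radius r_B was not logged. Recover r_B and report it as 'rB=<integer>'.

m = 1611
d = (11, 6);  v_rel = (6, 3),  |v_rel|² = 45
v_rel×d = (6)·(6) − (3)·(11) = 3
since m = R²·45 − 3²:  R² = (9 + 1611) / 45 = 36
R = √36 = 6  ⇒  r_B = 6 − 5 = 1

rB=1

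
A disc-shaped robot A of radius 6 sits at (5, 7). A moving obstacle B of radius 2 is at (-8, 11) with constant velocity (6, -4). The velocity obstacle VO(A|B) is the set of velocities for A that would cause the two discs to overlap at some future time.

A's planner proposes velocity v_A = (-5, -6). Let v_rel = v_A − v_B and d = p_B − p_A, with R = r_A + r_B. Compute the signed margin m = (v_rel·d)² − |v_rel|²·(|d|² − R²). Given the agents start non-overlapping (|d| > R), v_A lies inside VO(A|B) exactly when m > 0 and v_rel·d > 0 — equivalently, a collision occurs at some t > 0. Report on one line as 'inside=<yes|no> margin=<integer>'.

d = (-13, 4),  |d|² = 185;  R = 6+2 = 8,  c = 185−8² = 121
v_rel = (-11, -2),  |v_rel|² = 125;  v_rel·d = (-11)·(-13) + (-2)·(4) = 135
125·t² − 270·t + 121 = 0  ⇒  m = 135² − 125·121 = 3100
m = 3100 > 0,  v_rel·d = 135 > 0  ⇒  inside

inside=yes margin=3100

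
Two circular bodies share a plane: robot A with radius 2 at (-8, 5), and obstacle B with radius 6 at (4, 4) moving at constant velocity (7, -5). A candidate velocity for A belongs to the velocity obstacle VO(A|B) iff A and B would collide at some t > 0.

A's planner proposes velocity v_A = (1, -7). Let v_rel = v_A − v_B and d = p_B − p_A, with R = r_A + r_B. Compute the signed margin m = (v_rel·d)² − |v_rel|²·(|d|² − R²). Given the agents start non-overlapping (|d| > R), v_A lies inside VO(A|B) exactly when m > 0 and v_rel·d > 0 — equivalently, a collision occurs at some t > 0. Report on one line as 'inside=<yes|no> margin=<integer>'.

d = (12, -1),  |d|² = 145;  R = 2+6 = 8,  c = 145−8² = 81
v_rel = (-6, -2),  |v_rel|² = 40;  v_rel·d = (-6)·(12) + (-2)·(-1) = -70
40·t² + 140·t + 81 = 0  ⇒  m = (-70)² − 40·81 = 1660
m = 1660 > 0,  v_rel·d = -70 < 0  ⇒  outside

inside=no margin=1660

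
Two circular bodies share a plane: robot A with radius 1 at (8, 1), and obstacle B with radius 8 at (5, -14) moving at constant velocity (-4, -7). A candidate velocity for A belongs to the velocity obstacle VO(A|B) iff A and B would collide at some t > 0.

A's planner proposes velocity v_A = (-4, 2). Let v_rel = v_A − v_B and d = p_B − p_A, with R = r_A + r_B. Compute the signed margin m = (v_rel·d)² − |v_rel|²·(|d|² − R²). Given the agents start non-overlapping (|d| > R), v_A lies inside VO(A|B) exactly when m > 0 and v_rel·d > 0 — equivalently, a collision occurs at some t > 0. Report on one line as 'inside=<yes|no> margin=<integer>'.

d = (-3, -15),  |d|² = 234;  R = 1+8 = 9,  c = 234−9² = 153
v_rel = (0, 9),  |v_rel|² = 81;  v_rel·d = (0)·(-3) + (9)·(-15) = -135
81·t² + 270·t + 153 = 0  ⇒  m = (-135)² − 81·153 = 5832
m = 5832 > 0,  v_rel·d = -135 < 0  ⇒  outside

inside=no margin=5832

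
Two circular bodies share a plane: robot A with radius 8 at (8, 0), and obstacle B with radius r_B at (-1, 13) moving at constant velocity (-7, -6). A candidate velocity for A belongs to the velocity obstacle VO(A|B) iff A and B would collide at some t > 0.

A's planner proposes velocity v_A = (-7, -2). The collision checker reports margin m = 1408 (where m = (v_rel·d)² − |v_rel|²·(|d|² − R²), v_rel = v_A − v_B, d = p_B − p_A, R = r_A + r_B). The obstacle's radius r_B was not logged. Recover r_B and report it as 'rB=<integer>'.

m = 1408
d = (-9, 13);  v_rel = (0, 4),  |v_rel|² = 16
v_rel×d = (0)·(13) − (4)·(-9) = 36
since m = R²·16 − 36²:  R² = (1296 + 1408) / 16 = 169
R = √169 = 13  ⇒  r_B = 13 − 8 = 5

rB=5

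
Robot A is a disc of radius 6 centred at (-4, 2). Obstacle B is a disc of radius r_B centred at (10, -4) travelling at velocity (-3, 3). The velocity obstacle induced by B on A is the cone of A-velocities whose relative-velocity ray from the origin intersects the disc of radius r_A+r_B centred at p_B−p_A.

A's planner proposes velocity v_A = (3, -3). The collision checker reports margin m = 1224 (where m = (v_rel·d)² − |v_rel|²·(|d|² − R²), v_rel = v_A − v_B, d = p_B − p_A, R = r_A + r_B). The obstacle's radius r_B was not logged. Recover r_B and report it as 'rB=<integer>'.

m = 1224
d = (14, -6);  v_rel = (6, -6),  |v_rel|² = 72
v_rel×d = (6)·(-6) − (-6)·(14) = 48
since m = R²·72 − 48²:  R² = (2304 + 1224) / 72 = 49
R = √49 = 7  ⇒  r_B = 7 − 6 = 1

rB=1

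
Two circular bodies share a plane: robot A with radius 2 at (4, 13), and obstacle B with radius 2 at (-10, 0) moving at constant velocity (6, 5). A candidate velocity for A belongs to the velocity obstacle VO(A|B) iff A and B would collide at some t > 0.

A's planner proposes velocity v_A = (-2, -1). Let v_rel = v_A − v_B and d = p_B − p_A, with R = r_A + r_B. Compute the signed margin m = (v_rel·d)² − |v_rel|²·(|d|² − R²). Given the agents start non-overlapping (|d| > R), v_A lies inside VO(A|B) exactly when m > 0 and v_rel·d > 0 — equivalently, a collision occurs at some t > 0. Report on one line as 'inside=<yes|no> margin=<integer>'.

d = (-14, -13),  |d|² = 365;  R = 2+2 = 4,  c = 365−4² = 349
v_rel = (-8, -6),  |v_rel|² = 100;  v_rel·d = (-8)·(-14) + (-6)·(-13) = 190
100·t² − 380·t + 349 = 0  ⇒  m = 190² − 100·349 = 1200
m = 1200 > 0,  v_rel·d = 190 > 0  ⇒  inside

inside=yes margin=1200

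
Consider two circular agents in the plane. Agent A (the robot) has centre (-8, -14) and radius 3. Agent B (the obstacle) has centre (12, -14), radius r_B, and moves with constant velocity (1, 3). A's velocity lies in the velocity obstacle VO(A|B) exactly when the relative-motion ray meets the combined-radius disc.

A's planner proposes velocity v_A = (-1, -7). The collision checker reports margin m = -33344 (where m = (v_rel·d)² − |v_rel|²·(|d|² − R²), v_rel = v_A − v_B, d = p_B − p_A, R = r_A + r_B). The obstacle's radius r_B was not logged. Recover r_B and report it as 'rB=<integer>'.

m = -33344
d = (20, 0);  v_rel = (-2, -10),  |v_rel|² = 104
v_rel×d = (-2)·(0) − (-10)·(20) = 200
since m = R²·104 − 200²:  R² = (40000 + -33344) / 104 = 64
R = √64 = 8  ⇒  r_B = 8 − 3 = 5

rB=5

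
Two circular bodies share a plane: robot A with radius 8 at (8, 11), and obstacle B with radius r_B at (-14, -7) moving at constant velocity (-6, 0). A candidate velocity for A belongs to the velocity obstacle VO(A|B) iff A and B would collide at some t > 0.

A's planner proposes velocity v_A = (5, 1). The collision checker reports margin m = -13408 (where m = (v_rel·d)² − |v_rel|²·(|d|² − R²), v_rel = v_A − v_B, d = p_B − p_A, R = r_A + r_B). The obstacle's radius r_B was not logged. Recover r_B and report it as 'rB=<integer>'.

m = -13408
d = (-22, -18);  v_rel = (11, 1),  |v_rel|² = 122
v_rel×d = (11)·(-18) − (1)·(-22) = -176
since m = R²·122 − (-176)²:  R² = (30976 + -13408) / 122 = 144
R = √144 = 12  ⇒  r_B = 12 − 8 = 4

rB=4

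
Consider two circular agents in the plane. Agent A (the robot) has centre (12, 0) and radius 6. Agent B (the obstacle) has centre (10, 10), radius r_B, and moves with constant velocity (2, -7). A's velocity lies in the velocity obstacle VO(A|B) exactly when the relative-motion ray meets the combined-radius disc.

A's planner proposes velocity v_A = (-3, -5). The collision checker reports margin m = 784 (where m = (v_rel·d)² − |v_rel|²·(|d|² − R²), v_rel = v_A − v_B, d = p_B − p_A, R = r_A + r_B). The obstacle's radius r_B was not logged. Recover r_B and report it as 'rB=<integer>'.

m = 784
d = (-2, 10);  v_rel = (-5, 2),  |v_rel|² = 29
v_rel×d = (-5)·(10) − (2)·(-2) = -46
since m = R²·29 − (-46)²:  R² = (2116 + 784) / 29 = 100
R = √100 = 10  ⇒  r_B = 10 − 6 = 4

rB=4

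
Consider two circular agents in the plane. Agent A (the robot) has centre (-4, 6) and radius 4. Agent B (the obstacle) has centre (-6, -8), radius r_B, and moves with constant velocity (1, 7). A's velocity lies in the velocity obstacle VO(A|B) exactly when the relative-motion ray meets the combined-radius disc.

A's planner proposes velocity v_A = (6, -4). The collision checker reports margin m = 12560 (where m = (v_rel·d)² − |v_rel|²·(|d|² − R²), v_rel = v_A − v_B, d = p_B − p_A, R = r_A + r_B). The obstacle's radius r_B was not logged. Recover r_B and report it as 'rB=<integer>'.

m = 12560
d = (-2, -14);  v_rel = (5, -11),  |v_rel|² = 146
v_rel×d = (5)·(-14) − (-11)·(-2) = -92
since m = R²·146 − (-92)²:  R² = (8464 + 12560) / 146 = 144
R = √144 = 12  ⇒  r_B = 12 − 4 = 8

rB=8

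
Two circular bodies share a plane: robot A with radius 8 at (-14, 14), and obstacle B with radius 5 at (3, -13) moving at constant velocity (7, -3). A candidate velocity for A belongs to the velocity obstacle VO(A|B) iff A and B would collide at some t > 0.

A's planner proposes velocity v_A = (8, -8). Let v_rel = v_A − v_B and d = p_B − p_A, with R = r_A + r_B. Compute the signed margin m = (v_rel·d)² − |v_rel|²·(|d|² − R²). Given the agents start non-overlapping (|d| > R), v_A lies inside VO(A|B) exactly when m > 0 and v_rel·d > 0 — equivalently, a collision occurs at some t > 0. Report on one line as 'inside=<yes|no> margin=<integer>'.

d = (17, -27),  |d|² = 1018;  R = 8+5 = 13,  c = 1018−13² = 849
v_rel = (1, -5),  |v_rel|² = 26;  v_rel·d = (1)·(17) + (-5)·(-27) = 152
26·t² − 304·t + 849 = 0  ⇒  m = 152² − 26·849 = 1030
m = 1030 > 0,  v_rel·d = 152 > 0  ⇒  inside

inside=yes margin=1030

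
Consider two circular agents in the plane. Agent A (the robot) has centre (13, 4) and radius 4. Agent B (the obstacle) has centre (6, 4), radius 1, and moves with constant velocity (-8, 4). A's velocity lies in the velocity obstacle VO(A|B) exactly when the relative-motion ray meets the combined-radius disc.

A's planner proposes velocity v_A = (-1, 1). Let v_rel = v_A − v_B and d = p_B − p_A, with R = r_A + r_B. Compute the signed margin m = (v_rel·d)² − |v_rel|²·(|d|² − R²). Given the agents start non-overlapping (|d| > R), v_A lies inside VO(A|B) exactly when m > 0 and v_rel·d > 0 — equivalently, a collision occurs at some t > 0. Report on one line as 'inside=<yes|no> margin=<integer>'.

d = (-7, 0),  |d|² = 49;  R = 4+1 = 5,  c = 49−5² = 24
v_rel = (7, -3),  |v_rel|² = 58;  v_rel·d = (7)·(-7) + (-3)·(0) = -49
58·t² + 98·t + 24 = 0  ⇒  m = (-49)² − 58·24 = 1009
m = 1009 > 0,  v_rel·d = -49 < 0  ⇒  outside

inside=no margin=1009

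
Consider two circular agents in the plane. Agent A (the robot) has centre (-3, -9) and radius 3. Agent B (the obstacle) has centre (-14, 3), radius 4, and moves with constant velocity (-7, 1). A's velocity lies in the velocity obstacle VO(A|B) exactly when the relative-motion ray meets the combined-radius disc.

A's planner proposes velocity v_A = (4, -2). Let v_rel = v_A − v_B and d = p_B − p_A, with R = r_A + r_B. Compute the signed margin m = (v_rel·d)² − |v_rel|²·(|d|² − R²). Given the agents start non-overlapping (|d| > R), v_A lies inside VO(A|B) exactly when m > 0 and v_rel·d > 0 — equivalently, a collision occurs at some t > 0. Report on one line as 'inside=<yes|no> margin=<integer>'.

d = (-11, 12),  |d|² = 265;  R = 3+4 = 7,  c = 265−7² = 216
v_rel = (11, -3),  |v_rel|² = 130;  v_rel·d = (11)·(-11) + (-3)·(12) = -157
130·t² + 314·t + 216 = 0  ⇒  m = (-157)² − 130·216 = -3431
m = -3431 < 0,  v_rel·d = -157 < 0  ⇒  outside

inside=no margin=-3431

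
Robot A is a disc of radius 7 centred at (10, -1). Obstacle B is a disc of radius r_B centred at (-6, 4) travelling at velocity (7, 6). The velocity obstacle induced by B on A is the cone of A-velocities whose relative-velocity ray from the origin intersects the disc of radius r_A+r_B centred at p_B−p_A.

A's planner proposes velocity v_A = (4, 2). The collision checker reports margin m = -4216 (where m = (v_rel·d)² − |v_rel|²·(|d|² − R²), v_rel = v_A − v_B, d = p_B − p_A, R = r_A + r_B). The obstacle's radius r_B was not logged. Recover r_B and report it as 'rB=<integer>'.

m = -4216
d = (-16, 5);  v_rel = (-3, -4),  |v_rel|² = 25
v_rel×d = (-3)·(5) − (-4)·(-16) = -79
since m = R²·25 − (-79)²:  R² = (6241 + -4216) / 25 = 81
R = √81 = 9  ⇒  r_B = 9 − 7 = 2

rB=2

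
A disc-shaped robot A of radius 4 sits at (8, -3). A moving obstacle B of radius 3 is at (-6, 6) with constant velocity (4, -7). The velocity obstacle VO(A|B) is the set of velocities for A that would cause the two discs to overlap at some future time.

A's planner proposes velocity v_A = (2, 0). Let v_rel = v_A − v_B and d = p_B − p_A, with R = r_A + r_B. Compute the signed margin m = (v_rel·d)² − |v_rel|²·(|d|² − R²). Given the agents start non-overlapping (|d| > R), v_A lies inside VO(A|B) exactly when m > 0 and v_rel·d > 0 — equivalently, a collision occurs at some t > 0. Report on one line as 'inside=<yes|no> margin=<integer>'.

d = (-14, 9),  |d|² = 277;  R = 4+3 = 7,  c = 277−7² = 228
v_rel = (-2, 7),  |v_rel|² = 53;  v_rel·d = (-2)·(-14) + (7)·(9) = 91
53·t² − 182·t + 228 = 0  ⇒  m = 91² − 53·228 = -3803
m = -3803 < 0,  v_rel·d = 91 > 0  ⇒  outside

inside=no margin=-3803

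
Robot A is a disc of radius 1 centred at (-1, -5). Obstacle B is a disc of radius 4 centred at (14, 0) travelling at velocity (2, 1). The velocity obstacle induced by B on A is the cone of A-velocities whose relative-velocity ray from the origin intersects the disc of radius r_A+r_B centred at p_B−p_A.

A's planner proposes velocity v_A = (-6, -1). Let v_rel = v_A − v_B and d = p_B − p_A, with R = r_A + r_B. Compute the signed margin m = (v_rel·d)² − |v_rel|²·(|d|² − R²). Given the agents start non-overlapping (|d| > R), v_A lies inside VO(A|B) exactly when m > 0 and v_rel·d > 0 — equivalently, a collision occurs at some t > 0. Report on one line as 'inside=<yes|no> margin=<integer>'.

d = (15, 5),  |d|² = 250;  R = 1+4 = 5,  c = 250−5² = 225
v_rel = (-8, -2),  |v_rel|² = 68;  v_rel·d = (-8)·(15) + (-2)·(5) = -130
68·t² + 260·t + 225 = 0  ⇒  m = (-130)² − 68·225 = 1600
m = 1600 > 0,  v_rel·d = -130 < 0  ⇒  outside

inside=no margin=1600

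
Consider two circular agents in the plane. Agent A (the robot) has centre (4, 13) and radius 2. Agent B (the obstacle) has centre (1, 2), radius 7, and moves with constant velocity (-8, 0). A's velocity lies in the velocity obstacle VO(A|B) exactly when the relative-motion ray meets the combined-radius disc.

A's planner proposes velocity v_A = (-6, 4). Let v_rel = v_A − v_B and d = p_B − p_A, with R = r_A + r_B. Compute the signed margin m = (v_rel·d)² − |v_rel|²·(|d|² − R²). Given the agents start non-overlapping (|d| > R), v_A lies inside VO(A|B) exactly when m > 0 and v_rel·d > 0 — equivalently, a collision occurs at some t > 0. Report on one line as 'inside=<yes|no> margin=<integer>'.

d = (-3, -11),  |d|² = 130;  R = 2+7 = 9,  c = 130−9² = 49
v_rel = (2, 4),  |v_rel|² = 20;  v_rel·d = (2)·(-3) + (4)·(-11) = -50
20·t² + 100·t + 49 = 0  ⇒  m = (-50)² − 20·49 = 1520
m = 1520 > 0,  v_rel·d = -50 < 0  ⇒  outside

inside=no margin=1520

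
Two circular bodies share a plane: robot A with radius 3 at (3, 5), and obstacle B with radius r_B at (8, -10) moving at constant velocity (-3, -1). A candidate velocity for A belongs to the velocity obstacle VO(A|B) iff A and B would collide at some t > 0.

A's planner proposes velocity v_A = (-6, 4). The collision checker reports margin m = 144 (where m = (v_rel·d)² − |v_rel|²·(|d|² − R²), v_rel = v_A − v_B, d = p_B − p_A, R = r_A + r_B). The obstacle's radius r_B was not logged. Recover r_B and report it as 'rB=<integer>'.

m = 144
d = (5, -15);  v_rel = (-3, 5),  |v_rel|² = 34
v_rel×d = (-3)·(-15) − (5)·(5) = 20
since m = R²·34 − 20²:  R² = (400 + 144) / 34 = 16
R = √16 = 4  ⇒  r_B = 4 − 3 = 1

rB=1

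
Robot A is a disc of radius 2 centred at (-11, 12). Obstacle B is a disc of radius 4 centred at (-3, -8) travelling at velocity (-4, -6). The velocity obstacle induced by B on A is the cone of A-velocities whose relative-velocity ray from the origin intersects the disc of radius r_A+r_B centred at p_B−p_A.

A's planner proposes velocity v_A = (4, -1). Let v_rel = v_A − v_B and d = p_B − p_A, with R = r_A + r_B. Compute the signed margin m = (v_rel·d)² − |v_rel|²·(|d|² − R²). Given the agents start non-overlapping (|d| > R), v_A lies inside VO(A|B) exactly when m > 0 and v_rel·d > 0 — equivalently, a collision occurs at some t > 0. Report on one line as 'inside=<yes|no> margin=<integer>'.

d = (8, -20),  |d|² = 464;  R = 2+4 = 6,  c = 464−6² = 428
v_rel = (8, 5),  |v_rel|² = 89;  v_rel·d = (8)·(8) + (5)·(-20) = -36
89·t² + 72·t + 428 = 0  ⇒  m = (-36)² − 89·428 = -36796
m = -36796 < 0,  v_rel·d = -36 < 0  ⇒  outside

inside=no margin=-36796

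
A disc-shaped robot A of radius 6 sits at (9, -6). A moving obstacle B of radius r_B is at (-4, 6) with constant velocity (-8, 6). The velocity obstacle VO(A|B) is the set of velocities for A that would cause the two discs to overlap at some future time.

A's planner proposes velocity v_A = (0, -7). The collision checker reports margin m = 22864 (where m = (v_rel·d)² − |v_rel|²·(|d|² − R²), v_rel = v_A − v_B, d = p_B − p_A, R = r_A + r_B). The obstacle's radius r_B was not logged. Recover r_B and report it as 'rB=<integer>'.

m = 22864
d = (-13, 12);  v_rel = (8, -13),  |v_rel|² = 233
v_rel×d = (8)·(12) − (-13)·(-13) = -73
since m = R²·233 − (-73)²:  R² = (5329 + 22864) / 233 = 121
R = √121 = 11  ⇒  r_B = 11 − 6 = 5

rB=5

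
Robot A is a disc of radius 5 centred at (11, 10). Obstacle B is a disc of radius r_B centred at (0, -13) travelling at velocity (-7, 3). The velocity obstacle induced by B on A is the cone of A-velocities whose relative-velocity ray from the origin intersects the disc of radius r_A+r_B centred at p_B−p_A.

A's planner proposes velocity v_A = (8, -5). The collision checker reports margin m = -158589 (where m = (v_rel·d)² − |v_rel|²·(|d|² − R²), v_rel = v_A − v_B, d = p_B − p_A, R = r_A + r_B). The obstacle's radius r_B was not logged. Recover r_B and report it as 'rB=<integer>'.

m = -158589
d = (-11, -23);  v_rel = (15, -8),  |v_rel|² = 289
v_rel×d = (15)·(-23) − (-8)·(-11) = -433
since m = R²·289 − (-433)²:  R² = (187489 + -158589) / 289 = 100
R = √100 = 10  ⇒  r_B = 10 − 5 = 5

rB=5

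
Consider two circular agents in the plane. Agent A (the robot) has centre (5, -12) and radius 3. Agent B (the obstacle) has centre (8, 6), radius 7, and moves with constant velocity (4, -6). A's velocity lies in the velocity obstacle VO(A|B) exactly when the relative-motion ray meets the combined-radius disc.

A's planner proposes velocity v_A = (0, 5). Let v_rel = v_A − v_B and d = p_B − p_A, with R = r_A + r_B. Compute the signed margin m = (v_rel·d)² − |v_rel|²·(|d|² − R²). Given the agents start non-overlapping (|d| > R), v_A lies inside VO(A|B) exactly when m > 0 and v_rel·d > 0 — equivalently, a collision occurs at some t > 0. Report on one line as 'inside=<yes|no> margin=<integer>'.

d = (3, 18),  |d|² = 333;  R = 3+7 = 10,  c = 333−10² = 233
v_rel = (-4, 11),  |v_rel|² = 137;  v_rel·d = (-4)·(3) + (11)·(18) = 186
137·t² − 372·t + 233 = 0  ⇒  m = 186² − 137·233 = 2675
m = 2675 > 0,  v_rel·d = 186 > 0  ⇒  inside

inside=yes margin=2675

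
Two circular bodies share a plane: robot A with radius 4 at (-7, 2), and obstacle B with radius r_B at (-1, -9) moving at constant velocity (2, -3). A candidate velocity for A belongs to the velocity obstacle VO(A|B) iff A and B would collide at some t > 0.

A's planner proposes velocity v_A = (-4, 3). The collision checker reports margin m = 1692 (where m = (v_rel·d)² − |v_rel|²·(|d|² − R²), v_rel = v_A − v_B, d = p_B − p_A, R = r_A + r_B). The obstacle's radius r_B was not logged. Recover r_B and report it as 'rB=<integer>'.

m = 1692
d = (6, -11);  v_rel = (-6, 6),  |v_rel|² = 72
v_rel×d = (-6)·(-11) − (6)·(6) = 30
since m = R²·72 − 30²:  R² = (900 + 1692) / 72 = 36
R = √36 = 6  ⇒  r_B = 6 − 4 = 2

rB=2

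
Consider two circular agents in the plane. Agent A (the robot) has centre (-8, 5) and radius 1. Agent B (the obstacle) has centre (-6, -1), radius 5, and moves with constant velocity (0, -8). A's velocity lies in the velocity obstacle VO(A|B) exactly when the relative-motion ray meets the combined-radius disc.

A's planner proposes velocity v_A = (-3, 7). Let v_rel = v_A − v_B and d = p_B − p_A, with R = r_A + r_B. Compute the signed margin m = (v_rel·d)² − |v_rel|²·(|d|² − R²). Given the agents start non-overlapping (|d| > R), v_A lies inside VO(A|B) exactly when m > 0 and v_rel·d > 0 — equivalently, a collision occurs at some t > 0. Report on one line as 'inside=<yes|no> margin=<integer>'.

d = (2, -6),  |d|² = 40;  R = 1+5 = 6,  c = 40−6² = 4
v_rel = (-3, 15),  |v_rel|² = 234;  v_rel·d = (-3)·(2) + (15)·(-6) = -96
234·t² + 192·t + 4 = 0  ⇒  m = (-96)² − 234·4 = 8280
m = 8280 > 0,  v_rel·d = -96 < 0  ⇒  outside

inside=no margin=8280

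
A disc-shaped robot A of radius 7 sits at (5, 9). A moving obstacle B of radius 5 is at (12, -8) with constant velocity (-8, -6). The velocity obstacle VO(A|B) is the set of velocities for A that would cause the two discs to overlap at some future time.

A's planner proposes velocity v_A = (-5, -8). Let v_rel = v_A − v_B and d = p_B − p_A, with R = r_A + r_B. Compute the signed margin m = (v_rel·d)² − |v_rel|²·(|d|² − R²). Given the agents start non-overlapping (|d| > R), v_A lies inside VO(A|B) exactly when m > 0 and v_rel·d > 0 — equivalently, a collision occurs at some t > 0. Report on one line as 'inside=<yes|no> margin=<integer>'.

d = (7, -17),  |d|² = 338;  R = 7+5 = 12,  c = 338−12² = 194
v_rel = (3, -2),  |v_rel|² = 13;  v_rel·d = (3)·(7) + (-2)·(-17) = 55
13·t² − 110·t + 194 = 0  ⇒  m = 55² − 13·194 = 503
m = 503 > 0,  v_rel·d = 55 > 0  ⇒  inside

inside=yes margin=503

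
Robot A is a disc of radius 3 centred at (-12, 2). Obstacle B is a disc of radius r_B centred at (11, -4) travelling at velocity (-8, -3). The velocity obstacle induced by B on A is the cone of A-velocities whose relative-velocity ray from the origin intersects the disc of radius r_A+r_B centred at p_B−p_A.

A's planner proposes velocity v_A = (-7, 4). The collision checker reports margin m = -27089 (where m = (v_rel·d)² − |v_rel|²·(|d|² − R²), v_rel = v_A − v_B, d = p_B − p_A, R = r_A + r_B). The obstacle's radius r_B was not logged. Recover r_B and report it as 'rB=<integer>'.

m = -27089
d = (23, -6);  v_rel = (1, 7),  |v_rel|² = 50
v_rel×d = (1)·(-6) − (7)·(23) = -167
since m = R²·50 − (-167)²:  R² = (27889 + -27089) / 50 = 16
R = √16 = 4  ⇒  r_B = 4 − 3 = 1

rB=1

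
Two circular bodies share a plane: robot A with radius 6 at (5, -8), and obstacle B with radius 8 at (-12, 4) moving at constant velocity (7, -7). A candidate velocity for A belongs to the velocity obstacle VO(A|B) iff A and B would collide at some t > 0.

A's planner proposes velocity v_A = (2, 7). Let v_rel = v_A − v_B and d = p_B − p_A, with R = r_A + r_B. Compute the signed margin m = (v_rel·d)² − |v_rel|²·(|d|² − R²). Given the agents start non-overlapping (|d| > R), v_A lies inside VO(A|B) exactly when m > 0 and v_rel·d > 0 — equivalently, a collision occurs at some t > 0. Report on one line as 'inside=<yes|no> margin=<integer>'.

d = (-17, 12),  |d|² = 433;  R = 6+8 = 14,  c = 433−14² = 237
v_rel = (-5, 14),  |v_rel|² = 221;  v_rel·d = (-5)·(-17) + (14)·(12) = 253
221·t² − 506·t + 237 = 0  ⇒  m = 253² − 221·237 = 11632
m = 11632 > 0,  v_rel·d = 253 > 0  ⇒  inside

inside=yes margin=11632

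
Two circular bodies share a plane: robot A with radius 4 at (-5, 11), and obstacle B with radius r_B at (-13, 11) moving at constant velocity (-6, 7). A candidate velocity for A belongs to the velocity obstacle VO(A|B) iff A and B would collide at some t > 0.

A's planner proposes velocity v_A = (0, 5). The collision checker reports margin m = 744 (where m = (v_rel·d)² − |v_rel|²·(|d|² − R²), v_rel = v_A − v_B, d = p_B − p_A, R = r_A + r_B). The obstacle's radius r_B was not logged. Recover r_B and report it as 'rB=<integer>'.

m = 744
d = (-8, 0);  v_rel = (6, -2),  |v_rel|² = 40
v_rel×d = (6)·(0) − (-2)·(-8) = -16
since m = R²·40 − (-16)²:  R² = (256 + 744) / 40 = 25
R = √25 = 5  ⇒  r_B = 5 − 4 = 1

rB=1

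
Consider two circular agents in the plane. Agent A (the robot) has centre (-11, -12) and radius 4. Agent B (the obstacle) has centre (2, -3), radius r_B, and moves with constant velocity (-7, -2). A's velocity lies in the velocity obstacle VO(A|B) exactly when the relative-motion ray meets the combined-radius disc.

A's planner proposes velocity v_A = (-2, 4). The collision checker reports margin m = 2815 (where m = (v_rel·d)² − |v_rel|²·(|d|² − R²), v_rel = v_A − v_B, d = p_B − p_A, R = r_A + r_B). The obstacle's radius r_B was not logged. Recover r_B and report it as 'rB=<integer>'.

m = 2815
d = (13, 9);  v_rel = (5, 6),  |v_rel|² = 61
v_rel×d = (5)·(9) − (6)·(13) = -33
since m = R²·61 − (-33)²:  R² = (1089 + 2815) / 61 = 64
R = √64 = 8  ⇒  r_B = 8 − 4 = 4

rB=4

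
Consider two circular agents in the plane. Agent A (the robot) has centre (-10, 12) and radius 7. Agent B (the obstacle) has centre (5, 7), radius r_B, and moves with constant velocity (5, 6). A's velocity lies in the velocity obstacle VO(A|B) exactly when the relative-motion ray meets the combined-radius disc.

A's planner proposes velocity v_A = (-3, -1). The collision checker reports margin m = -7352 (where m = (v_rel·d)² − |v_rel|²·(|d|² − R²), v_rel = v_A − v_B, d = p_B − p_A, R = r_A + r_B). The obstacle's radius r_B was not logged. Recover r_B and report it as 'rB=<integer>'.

m = -7352
d = (15, -5);  v_rel = (-8, -7),  |v_rel|² = 113
v_rel×d = (-8)·(-5) − (-7)·(15) = 145
since m = R²·113 − 145²:  R² = (21025 + -7352) / 113 = 121
R = √121 = 11  ⇒  r_B = 11 − 7 = 4

rB=4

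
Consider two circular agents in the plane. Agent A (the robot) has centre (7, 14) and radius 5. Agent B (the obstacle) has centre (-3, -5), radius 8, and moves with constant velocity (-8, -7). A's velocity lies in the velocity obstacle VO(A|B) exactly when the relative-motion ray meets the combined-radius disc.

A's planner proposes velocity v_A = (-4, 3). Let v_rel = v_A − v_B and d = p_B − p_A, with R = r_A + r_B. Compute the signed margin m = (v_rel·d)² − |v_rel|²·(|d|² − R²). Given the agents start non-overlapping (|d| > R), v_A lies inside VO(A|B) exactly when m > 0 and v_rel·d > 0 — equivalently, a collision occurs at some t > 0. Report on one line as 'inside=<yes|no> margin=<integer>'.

d = (-10, -19),  |d|² = 461;  R = 5+8 = 13,  c = 461−13² = 292
v_rel = (4, 10),  |v_rel|² = 116;  v_rel·d = (4)·(-10) + (10)·(-19) = -230
116·t² + 460·t + 292 = 0  ⇒  m = (-230)² − 116·292 = 19028
m = 19028 > 0,  v_rel·d = -230 < 0  ⇒  outside

inside=no margin=19028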